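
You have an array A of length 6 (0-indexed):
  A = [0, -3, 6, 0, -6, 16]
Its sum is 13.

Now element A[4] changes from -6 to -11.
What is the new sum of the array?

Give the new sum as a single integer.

Old value at index 4: -6
New value at index 4: -11
Delta = -11 - -6 = -5
New sum = old_sum + delta = 13 + (-5) = 8

Answer: 8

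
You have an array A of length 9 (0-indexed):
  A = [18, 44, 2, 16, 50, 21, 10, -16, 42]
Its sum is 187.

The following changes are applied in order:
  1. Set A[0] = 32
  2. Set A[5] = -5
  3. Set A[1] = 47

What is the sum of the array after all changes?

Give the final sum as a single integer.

Initial sum: 187
Change 1: A[0] 18 -> 32, delta = 14, sum = 201
Change 2: A[5] 21 -> -5, delta = -26, sum = 175
Change 3: A[1] 44 -> 47, delta = 3, sum = 178

Answer: 178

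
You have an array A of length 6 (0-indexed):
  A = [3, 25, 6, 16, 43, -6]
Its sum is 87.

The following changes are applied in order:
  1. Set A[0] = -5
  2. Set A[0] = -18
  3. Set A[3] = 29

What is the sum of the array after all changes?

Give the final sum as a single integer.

Initial sum: 87
Change 1: A[0] 3 -> -5, delta = -8, sum = 79
Change 2: A[0] -5 -> -18, delta = -13, sum = 66
Change 3: A[3] 16 -> 29, delta = 13, sum = 79

Answer: 79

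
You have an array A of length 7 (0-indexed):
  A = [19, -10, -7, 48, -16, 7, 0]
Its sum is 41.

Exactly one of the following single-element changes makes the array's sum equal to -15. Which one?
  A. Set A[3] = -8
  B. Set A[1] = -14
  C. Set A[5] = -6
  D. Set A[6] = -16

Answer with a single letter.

Option A: A[3] 48->-8, delta=-56, new_sum=41+(-56)=-15 <-- matches target
Option B: A[1] -10->-14, delta=-4, new_sum=41+(-4)=37
Option C: A[5] 7->-6, delta=-13, new_sum=41+(-13)=28
Option D: A[6] 0->-16, delta=-16, new_sum=41+(-16)=25

Answer: A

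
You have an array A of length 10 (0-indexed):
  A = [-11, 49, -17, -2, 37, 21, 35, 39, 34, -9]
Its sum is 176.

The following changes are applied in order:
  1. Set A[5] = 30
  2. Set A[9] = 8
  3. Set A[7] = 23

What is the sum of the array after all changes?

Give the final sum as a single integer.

Initial sum: 176
Change 1: A[5] 21 -> 30, delta = 9, sum = 185
Change 2: A[9] -9 -> 8, delta = 17, sum = 202
Change 3: A[7] 39 -> 23, delta = -16, sum = 186

Answer: 186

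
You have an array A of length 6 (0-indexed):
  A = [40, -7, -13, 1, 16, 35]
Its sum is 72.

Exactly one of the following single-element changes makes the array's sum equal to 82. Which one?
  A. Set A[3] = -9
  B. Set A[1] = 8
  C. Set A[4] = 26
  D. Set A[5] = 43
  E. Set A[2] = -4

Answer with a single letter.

Answer: C

Derivation:
Option A: A[3] 1->-9, delta=-10, new_sum=72+(-10)=62
Option B: A[1] -7->8, delta=15, new_sum=72+(15)=87
Option C: A[4] 16->26, delta=10, new_sum=72+(10)=82 <-- matches target
Option D: A[5] 35->43, delta=8, new_sum=72+(8)=80
Option E: A[2] -13->-4, delta=9, new_sum=72+(9)=81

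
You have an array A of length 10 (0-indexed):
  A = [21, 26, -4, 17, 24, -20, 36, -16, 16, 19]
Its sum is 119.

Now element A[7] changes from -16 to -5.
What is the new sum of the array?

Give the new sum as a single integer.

Old value at index 7: -16
New value at index 7: -5
Delta = -5 - -16 = 11
New sum = old_sum + delta = 119 + (11) = 130

Answer: 130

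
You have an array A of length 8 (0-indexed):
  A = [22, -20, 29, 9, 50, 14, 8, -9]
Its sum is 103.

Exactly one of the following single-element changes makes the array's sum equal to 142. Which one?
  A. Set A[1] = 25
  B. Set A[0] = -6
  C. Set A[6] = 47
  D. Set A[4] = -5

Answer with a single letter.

Option A: A[1] -20->25, delta=45, new_sum=103+(45)=148
Option B: A[0] 22->-6, delta=-28, new_sum=103+(-28)=75
Option C: A[6] 8->47, delta=39, new_sum=103+(39)=142 <-- matches target
Option D: A[4] 50->-5, delta=-55, new_sum=103+(-55)=48

Answer: C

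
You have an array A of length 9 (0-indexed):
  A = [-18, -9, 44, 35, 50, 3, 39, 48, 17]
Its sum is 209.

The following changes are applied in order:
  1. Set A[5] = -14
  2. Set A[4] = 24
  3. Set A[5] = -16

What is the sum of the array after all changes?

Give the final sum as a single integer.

Initial sum: 209
Change 1: A[5] 3 -> -14, delta = -17, sum = 192
Change 2: A[4] 50 -> 24, delta = -26, sum = 166
Change 3: A[5] -14 -> -16, delta = -2, sum = 164

Answer: 164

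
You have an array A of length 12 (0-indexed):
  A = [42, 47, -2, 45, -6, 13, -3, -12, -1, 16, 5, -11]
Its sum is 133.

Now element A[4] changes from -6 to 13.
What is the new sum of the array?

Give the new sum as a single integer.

Old value at index 4: -6
New value at index 4: 13
Delta = 13 - -6 = 19
New sum = old_sum + delta = 133 + (19) = 152

Answer: 152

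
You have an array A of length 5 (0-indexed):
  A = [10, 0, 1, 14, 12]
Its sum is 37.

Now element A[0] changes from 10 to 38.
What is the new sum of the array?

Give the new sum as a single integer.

Old value at index 0: 10
New value at index 0: 38
Delta = 38 - 10 = 28
New sum = old_sum + delta = 37 + (28) = 65

Answer: 65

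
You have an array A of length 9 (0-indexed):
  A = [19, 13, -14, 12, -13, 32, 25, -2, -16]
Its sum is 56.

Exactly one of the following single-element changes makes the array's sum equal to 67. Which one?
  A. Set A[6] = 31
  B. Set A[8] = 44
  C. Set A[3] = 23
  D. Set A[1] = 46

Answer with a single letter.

Option A: A[6] 25->31, delta=6, new_sum=56+(6)=62
Option B: A[8] -16->44, delta=60, new_sum=56+(60)=116
Option C: A[3] 12->23, delta=11, new_sum=56+(11)=67 <-- matches target
Option D: A[1] 13->46, delta=33, new_sum=56+(33)=89

Answer: C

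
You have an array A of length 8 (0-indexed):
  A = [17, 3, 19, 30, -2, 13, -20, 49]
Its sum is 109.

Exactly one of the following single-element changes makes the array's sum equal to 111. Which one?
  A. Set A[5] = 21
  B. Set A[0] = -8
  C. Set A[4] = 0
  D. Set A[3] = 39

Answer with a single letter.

Option A: A[5] 13->21, delta=8, new_sum=109+(8)=117
Option B: A[0] 17->-8, delta=-25, new_sum=109+(-25)=84
Option C: A[4] -2->0, delta=2, new_sum=109+(2)=111 <-- matches target
Option D: A[3] 30->39, delta=9, new_sum=109+(9)=118

Answer: C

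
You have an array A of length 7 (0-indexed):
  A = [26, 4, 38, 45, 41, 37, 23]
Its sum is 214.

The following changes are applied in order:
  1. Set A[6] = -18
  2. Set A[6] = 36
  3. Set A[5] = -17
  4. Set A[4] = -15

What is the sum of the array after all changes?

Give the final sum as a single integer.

Answer: 117

Derivation:
Initial sum: 214
Change 1: A[6] 23 -> -18, delta = -41, sum = 173
Change 2: A[6] -18 -> 36, delta = 54, sum = 227
Change 3: A[5] 37 -> -17, delta = -54, sum = 173
Change 4: A[4] 41 -> -15, delta = -56, sum = 117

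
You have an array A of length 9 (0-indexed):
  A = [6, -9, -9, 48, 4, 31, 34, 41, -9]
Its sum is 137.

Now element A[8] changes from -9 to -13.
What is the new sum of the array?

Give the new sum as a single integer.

Answer: 133

Derivation:
Old value at index 8: -9
New value at index 8: -13
Delta = -13 - -9 = -4
New sum = old_sum + delta = 137 + (-4) = 133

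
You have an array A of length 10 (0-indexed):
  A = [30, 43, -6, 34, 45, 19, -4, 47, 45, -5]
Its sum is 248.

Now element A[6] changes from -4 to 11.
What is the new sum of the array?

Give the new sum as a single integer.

Answer: 263

Derivation:
Old value at index 6: -4
New value at index 6: 11
Delta = 11 - -4 = 15
New sum = old_sum + delta = 248 + (15) = 263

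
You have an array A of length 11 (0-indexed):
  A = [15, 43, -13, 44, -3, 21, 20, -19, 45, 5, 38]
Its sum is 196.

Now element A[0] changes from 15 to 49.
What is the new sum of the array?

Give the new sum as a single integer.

Old value at index 0: 15
New value at index 0: 49
Delta = 49 - 15 = 34
New sum = old_sum + delta = 196 + (34) = 230

Answer: 230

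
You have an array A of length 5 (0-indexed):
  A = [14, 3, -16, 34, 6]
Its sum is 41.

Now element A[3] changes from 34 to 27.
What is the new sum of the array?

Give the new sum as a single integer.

Answer: 34

Derivation:
Old value at index 3: 34
New value at index 3: 27
Delta = 27 - 34 = -7
New sum = old_sum + delta = 41 + (-7) = 34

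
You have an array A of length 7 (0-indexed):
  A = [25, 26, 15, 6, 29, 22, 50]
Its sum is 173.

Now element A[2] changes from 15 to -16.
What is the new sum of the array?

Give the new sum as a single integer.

Old value at index 2: 15
New value at index 2: -16
Delta = -16 - 15 = -31
New sum = old_sum + delta = 173 + (-31) = 142

Answer: 142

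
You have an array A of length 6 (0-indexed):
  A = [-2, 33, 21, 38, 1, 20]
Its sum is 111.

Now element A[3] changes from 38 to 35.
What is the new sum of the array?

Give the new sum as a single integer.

Old value at index 3: 38
New value at index 3: 35
Delta = 35 - 38 = -3
New sum = old_sum + delta = 111 + (-3) = 108

Answer: 108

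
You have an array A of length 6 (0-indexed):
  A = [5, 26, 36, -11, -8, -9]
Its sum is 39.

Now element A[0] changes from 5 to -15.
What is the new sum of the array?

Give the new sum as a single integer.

Old value at index 0: 5
New value at index 0: -15
Delta = -15 - 5 = -20
New sum = old_sum + delta = 39 + (-20) = 19

Answer: 19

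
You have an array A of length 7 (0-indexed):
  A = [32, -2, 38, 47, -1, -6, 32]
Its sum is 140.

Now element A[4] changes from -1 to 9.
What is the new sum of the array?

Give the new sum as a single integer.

Old value at index 4: -1
New value at index 4: 9
Delta = 9 - -1 = 10
New sum = old_sum + delta = 140 + (10) = 150

Answer: 150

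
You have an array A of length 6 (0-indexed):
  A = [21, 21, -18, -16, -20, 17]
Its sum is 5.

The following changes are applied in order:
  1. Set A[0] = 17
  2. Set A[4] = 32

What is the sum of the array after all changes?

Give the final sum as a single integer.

Answer: 53

Derivation:
Initial sum: 5
Change 1: A[0] 21 -> 17, delta = -4, sum = 1
Change 2: A[4] -20 -> 32, delta = 52, sum = 53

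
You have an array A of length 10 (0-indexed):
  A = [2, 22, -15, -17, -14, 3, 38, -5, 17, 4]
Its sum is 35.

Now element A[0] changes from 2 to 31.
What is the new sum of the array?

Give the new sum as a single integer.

Old value at index 0: 2
New value at index 0: 31
Delta = 31 - 2 = 29
New sum = old_sum + delta = 35 + (29) = 64

Answer: 64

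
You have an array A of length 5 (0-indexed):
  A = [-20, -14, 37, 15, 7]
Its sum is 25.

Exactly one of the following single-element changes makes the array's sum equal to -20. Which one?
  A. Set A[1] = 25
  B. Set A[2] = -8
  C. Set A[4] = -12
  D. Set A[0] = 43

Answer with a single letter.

Option A: A[1] -14->25, delta=39, new_sum=25+(39)=64
Option B: A[2] 37->-8, delta=-45, new_sum=25+(-45)=-20 <-- matches target
Option C: A[4] 7->-12, delta=-19, new_sum=25+(-19)=6
Option D: A[0] -20->43, delta=63, new_sum=25+(63)=88

Answer: B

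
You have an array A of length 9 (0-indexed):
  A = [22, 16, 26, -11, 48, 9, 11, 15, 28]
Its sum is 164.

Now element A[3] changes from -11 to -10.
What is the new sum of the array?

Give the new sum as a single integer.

Answer: 165

Derivation:
Old value at index 3: -11
New value at index 3: -10
Delta = -10 - -11 = 1
New sum = old_sum + delta = 164 + (1) = 165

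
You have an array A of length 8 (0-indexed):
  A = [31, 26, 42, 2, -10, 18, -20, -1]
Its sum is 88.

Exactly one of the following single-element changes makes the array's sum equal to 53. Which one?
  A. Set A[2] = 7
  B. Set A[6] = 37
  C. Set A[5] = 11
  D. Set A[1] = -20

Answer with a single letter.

Option A: A[2] 42->7, delta=-35, new_sum=88+(-35)=53 <-- matches target
Option B: A[6] -20->37, delta=57, new_sum=88+(57)=145
Option C: A[5] 18->11, delta=-7, new_sum=88+(-7)=81
Option D: A[1] 26->-20, delta=-46, new_sum=88+(-46)=42

Answer: A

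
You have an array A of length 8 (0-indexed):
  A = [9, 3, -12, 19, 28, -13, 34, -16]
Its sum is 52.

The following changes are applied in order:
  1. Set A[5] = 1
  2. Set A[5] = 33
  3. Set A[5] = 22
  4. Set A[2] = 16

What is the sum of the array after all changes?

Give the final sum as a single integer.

Initial sum: 52
Change 1: A[5] -13 -> 1, delta = 14, sum = 66
Change 2: A[5] 1 -> 33, delta = 32, sum = 98
Change 3: A[5] 33 -> 22, delta = -11, sum = 87
Change 4: A[2] -12 -> 16, delta = 28, sum = 115

Answer: 115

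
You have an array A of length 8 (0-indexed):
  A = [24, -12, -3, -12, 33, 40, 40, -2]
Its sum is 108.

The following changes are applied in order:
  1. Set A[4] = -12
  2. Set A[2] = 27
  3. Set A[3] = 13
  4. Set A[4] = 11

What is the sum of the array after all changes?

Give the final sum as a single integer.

Answer: 141

Derivation:
Initial sum: 108
Change 1: A[4] 33 -> -12, delta = -45, sum = 63
Change 2: A[2] -3 -> 27, delta = 30, sum = 93
Change 3: A[3] -12 -> 13, delta = 25, sum = 118
Change 4: A[4] -12 -> 11, delta = 23, sum = 141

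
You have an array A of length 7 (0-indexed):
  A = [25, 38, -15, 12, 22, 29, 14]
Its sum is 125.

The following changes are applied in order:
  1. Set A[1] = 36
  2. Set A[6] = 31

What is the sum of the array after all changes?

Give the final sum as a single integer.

Initial sum: 125
Change 1: A[1] 38 -> 36, delta = -2, sum = 123
Change 2: A[6] 14 -> 31, delta = 17, sum = 140

Answer: 140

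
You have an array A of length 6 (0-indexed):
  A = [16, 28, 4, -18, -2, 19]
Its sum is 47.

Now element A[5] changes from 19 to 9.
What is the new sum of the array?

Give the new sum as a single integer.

Old value at index 5: 19
New value at index 5: 9
Delta = 9 - 19 = -10
New sum = old_sum + delta = 47 + (-10) = 37

Answer: 37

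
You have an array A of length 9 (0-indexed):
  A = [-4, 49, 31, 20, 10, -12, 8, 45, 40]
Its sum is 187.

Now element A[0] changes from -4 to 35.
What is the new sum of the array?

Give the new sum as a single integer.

Old value at index 0: -4
New value at index 0: 35
Delta = 35 - -4 = 39
New sum = old_sum + delta = 187 + (39) = 226

Answer: 226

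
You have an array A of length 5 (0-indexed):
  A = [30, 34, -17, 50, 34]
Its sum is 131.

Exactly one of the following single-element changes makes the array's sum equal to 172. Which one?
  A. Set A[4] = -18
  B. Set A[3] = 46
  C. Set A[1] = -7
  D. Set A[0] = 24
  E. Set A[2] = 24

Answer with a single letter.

Option A: A[4] 34->-18, delta=-52, new_sum=131+(-52)=79
Option B: A[3] 50->46, delta=-4, new_sum=131+(-4)=127
Option C: A[1] 34->-7, delta=-41, new_sum=131+(-41)=90
Option D: A[0] 30->24, delta=-6, new_sum=131+(-6)=125
Option E: A[2] -17->24, delta=41, new_sum=131+(41)=172 <-- matches target

Answer: E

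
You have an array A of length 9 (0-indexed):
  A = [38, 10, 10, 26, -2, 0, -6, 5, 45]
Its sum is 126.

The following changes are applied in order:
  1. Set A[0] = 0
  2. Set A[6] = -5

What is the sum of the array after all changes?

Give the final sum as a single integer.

Answer: 89

Derivation:
Initial sum: 126
Change 1: A[0] 38 -> 0, delta = -38, sum = 88
Change 2: A[6] -6 -> -5, delta = 1, sum = 89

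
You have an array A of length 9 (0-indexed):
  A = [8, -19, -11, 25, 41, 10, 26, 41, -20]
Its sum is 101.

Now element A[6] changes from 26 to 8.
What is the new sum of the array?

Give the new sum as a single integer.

Answer: 83

Derivation:
Old value at index 6: 26
New value at index 6: 8
Delta = 8 - 26 = -18
New sum = old_sum + delta = 101 + (-18) = 83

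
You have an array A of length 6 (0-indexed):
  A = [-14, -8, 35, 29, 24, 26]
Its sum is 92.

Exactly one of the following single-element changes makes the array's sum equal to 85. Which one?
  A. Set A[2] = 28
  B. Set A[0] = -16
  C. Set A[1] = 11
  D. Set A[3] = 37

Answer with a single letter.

Option A: A[2] 35->28, delta=-7, new_sum=92+(-7)=85 <-- matches target
Option B: A[0] -14->-16, delta=-2, new_sum=92+(-2)=90
Option C: A[1] -8->11, delta=19, new_sum=92+(19)=111
Option D: A[3] 29->37, delta=8, new_sum=92+(8)=100

Answer: A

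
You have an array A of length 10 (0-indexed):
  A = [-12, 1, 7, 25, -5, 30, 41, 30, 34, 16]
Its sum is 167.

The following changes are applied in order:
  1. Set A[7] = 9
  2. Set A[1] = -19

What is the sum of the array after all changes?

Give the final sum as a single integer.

Initial sum: 167
Change 1: A[7] 30 -> 9, delta = -21, sum = 146
Change 2: A[1] 1 -> -19, delta = -20, sum = 126

Answer: 126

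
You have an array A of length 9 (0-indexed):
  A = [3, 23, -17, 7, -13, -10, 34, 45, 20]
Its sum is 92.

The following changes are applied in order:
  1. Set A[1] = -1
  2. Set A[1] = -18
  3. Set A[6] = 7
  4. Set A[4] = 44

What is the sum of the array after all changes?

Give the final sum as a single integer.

Initial sum: 92
Change 1: A[1] 23 -> -1, delta = -24, sum = 68
Change 2: A[1] -1 -> -18, delta = -17, sum = 51
Change 3: A[6] 34 -> 7, delta = -27, sum = 24
Change 4: A[4] -13 -> 44, delta = 57, sum = 81

Answer: 81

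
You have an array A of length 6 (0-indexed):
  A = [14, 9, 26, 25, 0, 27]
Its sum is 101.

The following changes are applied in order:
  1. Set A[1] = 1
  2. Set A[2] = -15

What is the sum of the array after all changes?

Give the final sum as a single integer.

Initial sum: 101
Change 1: A[1] 9 -> 1, delta = -8, sum = 93
Change 2: A[2] 26 -> -15, delta = -41, sum = 52

Answer: 52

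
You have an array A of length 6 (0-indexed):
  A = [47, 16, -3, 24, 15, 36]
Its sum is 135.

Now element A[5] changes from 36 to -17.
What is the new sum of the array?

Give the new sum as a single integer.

Answer: 82

Derivation:
Old value at index 5: 36
New value at index 5: -17
Delta = -17 - 36 = -53
New sum = old_sum + delta = 135 + (-53) = 82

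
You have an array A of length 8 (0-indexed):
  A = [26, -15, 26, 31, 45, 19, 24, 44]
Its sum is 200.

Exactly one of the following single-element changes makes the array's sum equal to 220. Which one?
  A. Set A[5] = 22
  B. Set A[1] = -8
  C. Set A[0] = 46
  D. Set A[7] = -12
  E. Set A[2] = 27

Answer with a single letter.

Answer: C

Derivation:
Option A: A[5] 19->22, delta=3, new_sum=200+(3)=203
Option B: A[1] -15->-8, delta=7, new_sum=200+(7)=207
Option C: A[0] 26->46, delta=20, new_sum=200+(20)=220 <-- matches target
Option D: A[7] 44->-12, delta=-56, new_sum=200+(-56)=144
Option E: A[2] 26->27, delta=1, new_sum=200+(1)=201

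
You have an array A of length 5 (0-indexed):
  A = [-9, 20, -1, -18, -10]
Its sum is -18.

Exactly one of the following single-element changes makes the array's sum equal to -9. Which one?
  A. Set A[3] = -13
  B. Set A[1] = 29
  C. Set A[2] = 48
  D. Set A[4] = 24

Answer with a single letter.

Option A: A[3] -18->-13, delta=5, new_sum=-18+(5)=-13
Option B: A[1] 20->29, delta=9, new_sum=-18+(9)=-9 <-- matches target
Option C: A[2] -1->48, delta=49, new_sum=-18+(49)=31
Option D: A[4] -10->24, delta=34, new_sum=-18+(34)=16

Answer: B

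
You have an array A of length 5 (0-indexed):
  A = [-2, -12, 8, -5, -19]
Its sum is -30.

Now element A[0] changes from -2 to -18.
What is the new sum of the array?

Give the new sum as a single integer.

Answer: -46

Derivation:
Old value at index 0: -2
New value at index 0: -18
Delta = -18 - -2 = -16
New sum = old_sum + delta = -30 + (-16) = -46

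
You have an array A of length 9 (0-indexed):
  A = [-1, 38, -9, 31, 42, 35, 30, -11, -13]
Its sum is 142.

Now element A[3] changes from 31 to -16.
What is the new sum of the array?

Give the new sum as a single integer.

Old value at index 3: 31
New value at index 3: -16
Delta = -16 - 31 = -47
New sum = old_sum + delta = 142 + (-47) = 95

Answer: 95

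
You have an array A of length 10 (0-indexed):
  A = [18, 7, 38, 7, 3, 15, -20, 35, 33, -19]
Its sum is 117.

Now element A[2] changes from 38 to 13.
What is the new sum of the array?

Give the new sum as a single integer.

Old value at index 2: 38
New value at index 2: 13
Delta = 13 - 38 = -25
New sum = old_sum + delta = 117 + (-25) = 92

Answer: 92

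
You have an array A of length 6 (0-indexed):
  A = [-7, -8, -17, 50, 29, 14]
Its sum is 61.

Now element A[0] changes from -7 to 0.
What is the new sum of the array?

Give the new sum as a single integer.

Old value at index 0: -7
New value at index 0: 0
Delta = 0 - -7 = 7
New sum = old_sum + delta = 61 + (7) = 68

Answer: 68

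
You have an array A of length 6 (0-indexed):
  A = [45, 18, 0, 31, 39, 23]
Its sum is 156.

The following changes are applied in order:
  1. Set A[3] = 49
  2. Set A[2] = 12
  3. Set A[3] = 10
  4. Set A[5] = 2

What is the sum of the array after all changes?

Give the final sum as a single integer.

Answer: 126

Derivation:
Initial sum: 156
Change 1: A[3] 31 -> 49, delta = 18, sum = 174
Change 2: A[2] 0 -> 12, delta = 12, sum = 186
Change 3: A[3] 49 -> 10, delta = -39, sum = 147
Change 4: A[5] 23 -> 2, delta = -21, sum = 126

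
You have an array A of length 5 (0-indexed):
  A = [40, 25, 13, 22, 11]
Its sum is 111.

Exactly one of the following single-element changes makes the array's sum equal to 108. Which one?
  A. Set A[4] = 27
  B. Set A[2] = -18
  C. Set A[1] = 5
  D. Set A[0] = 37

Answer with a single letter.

Option A: A[4] 11->27, delta=16, new_sum=111+(16)=127
Option B: A[2] 13->-18, delta=-31, new_sum=111+(-31)=80
Option C: A[1] 25->5, delta=-20, new_sum=111+(-20)=91
Option D: A[0] 40->37, delta=-3, new_sum=111+(-3)=108 <-- matches target

Answer: D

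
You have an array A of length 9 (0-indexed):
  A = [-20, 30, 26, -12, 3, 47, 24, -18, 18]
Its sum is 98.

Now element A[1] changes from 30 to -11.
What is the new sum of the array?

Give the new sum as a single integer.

Answer: 57

Derivation:
Old value at index 1: 30
New value at index 1: -11
Delta = -11 - 30 = -41
New sum = old_sum + delta = 98 + (-41) = 57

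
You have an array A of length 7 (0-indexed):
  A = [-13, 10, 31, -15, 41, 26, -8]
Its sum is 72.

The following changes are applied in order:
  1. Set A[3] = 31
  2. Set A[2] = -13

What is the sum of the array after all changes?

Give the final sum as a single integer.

Answer: 74

Derivation:
Initial sum: 72
Change 1: A[3] -15 -> 31, delta = 46, sum = 118
Change 2: A[2] 31 -> -13, delta = -44, sum = 74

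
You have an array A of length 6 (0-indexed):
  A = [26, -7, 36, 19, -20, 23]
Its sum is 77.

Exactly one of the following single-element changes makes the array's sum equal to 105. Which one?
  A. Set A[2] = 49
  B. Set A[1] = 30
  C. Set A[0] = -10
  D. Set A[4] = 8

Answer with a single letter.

Option A: A[2] 36->49, delta=13, new_sum=77+(13)=90
Option B: A[1] -7->30, delta=37, new_sum=77+(37)=114
Option C: A[0] 26->-10, delta=-36, new_sum=77+(-36)=41
Option D: A[4] -20->8, delta=28, new_sum=77+(28)=105 <-- matches target

Answer: D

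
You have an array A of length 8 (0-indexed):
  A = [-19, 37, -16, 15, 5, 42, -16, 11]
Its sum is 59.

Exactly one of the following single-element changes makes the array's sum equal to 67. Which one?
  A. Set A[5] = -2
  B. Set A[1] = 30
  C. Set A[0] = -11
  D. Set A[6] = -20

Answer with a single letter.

Option A: A[5] 42->-2, delta=-44, new_sum=59+(-44)=15
Option B: A[1] 37->30, delta=-7, new_sum=59+(-7)=52
Option C: A[0] -19->-11, delta=8, new_sum=59+(8)=67 <-- matches target
Option D: A[6] -16->-20, delta=-4, new_sum=59+(-4)=55

Answer: C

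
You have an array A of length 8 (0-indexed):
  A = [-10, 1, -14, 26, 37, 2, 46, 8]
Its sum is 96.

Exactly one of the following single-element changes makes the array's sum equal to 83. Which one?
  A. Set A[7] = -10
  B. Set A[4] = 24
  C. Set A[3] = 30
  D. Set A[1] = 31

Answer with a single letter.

Answer: B

Derivation:
Option A: A[7] 8->-10, delta=-18, new_sum=96+(-18)=78
Option B: A[4] 37->24, delta=-13, new_sum=96+(-13)=83 <-- matches target
Option C: A[3] 26->30, delta=4, new_sum=96+(4)=100
Option D: A[1] 1->31, delta=30, new_sum=96+(30)=126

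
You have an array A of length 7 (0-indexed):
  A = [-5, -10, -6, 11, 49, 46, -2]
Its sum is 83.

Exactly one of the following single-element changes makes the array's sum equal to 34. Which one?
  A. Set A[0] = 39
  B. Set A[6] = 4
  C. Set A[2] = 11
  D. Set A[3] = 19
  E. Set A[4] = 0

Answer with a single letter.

Answer: E

Derivation:
Option A: A[0] -5->39, delta=44, new_sum=83+(44)=127
Option B: A[6] -2->4, delta=6, new_sum=83+(6)=89
Option C: A[2] -6->11, delta=17, new_sum=83+(17)=100
Option D: A[3] 11->19, delta=8, new_sum=83+(8)=91
Option E: A[4] 49->0, delta=-49, new_sum=83+(-49)=34 <-- matches target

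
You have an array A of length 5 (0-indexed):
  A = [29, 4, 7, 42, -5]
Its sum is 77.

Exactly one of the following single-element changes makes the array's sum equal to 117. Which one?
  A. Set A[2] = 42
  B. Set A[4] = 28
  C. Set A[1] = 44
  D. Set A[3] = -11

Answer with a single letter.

Answer: C

Derivation:
Option A: A[2] 7->42, delta=35, new_sum=77+(35)=112
Option B: A[4] -5->28, delta=33, new_sum=77+(33)=110
Option C: A[1] 4->44, delta=40, new_sum=77+(40)=117 <-- matches target
Option D: A[3] 42->-11, delta=-53, new_sum=77+(-53)=24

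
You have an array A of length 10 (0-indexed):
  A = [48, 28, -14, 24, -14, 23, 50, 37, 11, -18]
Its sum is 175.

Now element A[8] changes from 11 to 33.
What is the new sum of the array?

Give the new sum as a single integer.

Old value at index 8: 11
New value at index 8: 33
Delta = 33 - 11 = 22
New sum = old_sum + delta = 175 + (22) = 197

Answer: 197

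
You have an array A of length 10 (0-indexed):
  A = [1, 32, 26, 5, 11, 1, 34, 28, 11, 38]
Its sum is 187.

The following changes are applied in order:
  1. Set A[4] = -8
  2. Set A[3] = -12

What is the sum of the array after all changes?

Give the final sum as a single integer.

Initial sum: 187
Change 1: A[4] 11 -> -8, delta = -19, sum = 168
Change 2: A[3] 5 -> -12, delta = -17, sum = 151

Answer: 151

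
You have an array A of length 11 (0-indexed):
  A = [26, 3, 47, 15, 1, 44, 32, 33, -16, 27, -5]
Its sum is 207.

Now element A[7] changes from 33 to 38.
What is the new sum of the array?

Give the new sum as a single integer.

Old value at index 7: 33
New value at index 7: 38
Delta = 38 - 33 = 5
New sum = old_sum + delta = 207 + (5) = 212

Answer: 212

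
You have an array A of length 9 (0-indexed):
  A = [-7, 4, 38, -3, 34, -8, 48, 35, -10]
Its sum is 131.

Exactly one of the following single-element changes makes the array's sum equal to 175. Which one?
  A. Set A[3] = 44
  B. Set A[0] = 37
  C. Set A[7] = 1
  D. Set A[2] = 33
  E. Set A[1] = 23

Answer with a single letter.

Answer: B

Derivation:
Option A: A[3] -3->44, delta=47, new_sum=131+(47)=178
Option B: A[0] -7->37, delta=44, new_sum=131+(44)=175 <-- matches target
Option C: A[7] 35->1, delta=-34, new_sum=131+(-34)=97
Option D: A[2] 38->33, delta=-5, new_sum=131+(-5)=126
Option E: A[1] 4->23, delta=19, new_sum=131+(19)=150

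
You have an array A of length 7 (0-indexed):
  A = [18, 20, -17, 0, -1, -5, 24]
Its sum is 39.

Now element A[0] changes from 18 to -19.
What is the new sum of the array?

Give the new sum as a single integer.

Answer: 2

Derivation:
Old value at index 0: 18
New value at index 0: -19
Delta = -19 - 18 = -37
New sum = old_sum + delta = 39 + (-37) = 2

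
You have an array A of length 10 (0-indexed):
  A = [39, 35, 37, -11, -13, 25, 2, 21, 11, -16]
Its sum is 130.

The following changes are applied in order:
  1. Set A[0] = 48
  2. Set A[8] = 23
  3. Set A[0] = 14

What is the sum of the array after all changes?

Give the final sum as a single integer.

Initial sum: 130
Change 1: A[0] 39 -> 48, delta = 9, sum = 139
Change 2: A[8] 11 -> 23, delta = 12, sum = 151
Change 3: A[0] 48 -> 14, delta = -34, sum = 117

Answer: 117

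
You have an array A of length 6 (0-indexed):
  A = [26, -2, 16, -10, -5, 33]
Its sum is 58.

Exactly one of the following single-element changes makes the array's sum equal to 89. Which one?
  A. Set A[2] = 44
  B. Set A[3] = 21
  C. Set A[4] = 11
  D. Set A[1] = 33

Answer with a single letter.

Answer: B

Derivation:
Option A: A[2] 16->44, delta=28, new_sum=58+(28)=86
Option B: A[3] -10->21, delta=31, new_sum=58+(31)=89 <-- matches target
Option C: A[4] -5->11, delta=16, new_sum=58+(16)=74
Option D: A[1] -2->33, delta=35, new_sum=58+(35)=93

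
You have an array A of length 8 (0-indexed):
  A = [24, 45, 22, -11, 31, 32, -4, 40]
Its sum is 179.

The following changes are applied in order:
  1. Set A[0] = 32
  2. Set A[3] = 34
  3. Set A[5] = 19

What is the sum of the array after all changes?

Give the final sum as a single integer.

Answer: 219

Derivation:
Initial sum: 179
Change 1: A[0] 24 -> 32, delta = 8, sum = 187
Change 2: A[3] -11 -> 34, delta = 45, sum = 232
Change 3: A[5] 32 -> 19, delta = -13, sum = 219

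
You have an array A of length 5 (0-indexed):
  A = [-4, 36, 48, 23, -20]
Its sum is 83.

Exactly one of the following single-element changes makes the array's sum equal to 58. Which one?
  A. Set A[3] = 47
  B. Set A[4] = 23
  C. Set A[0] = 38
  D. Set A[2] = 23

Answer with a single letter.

Option A: A[3] 23->47, delta=24, new_sum=83+(24)=107
Option B: A[4] -20->23, delta=43, new_sum=83+(43)=126
Option C: A[0] -4->38, delta=42, new_sum=83+(42)=125
Option D: A[2] 48->23, delta=-25, new_sum=83+(-25)=58 <-- matches target

Answer: D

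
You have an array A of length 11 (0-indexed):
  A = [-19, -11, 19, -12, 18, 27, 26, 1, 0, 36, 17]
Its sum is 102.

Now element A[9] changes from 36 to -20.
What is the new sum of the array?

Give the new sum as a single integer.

Old value at index 9: 36
New value at index 9: -20
Delta = -20 - 36 = -56
New sum = old_sum + delta = 102 + (-56) = 46

Answer: 46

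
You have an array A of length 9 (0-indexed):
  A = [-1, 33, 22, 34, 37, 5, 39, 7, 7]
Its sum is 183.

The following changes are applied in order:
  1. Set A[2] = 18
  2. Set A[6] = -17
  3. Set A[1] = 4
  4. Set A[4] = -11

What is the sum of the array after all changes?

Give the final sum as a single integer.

Answer: 46

Derivation:
Initial sum: 183
Change 1: A[2] 22 -> 18, delta = -4, sum = 179
Change 2: A[6] 39 -> -17, delta = -56, sum = 123
Change 3: A[1] 33 -> 4, delta = -29, sum = 94
Change 4: A[4] 37 -> -11, delta = -48, sum = 46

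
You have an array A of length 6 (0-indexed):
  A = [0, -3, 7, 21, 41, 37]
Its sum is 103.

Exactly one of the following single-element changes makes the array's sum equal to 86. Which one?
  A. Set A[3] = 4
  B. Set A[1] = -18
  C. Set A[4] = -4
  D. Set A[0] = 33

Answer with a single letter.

Answer: A

Derivation:
Option A: A[3] 21->4, delta=-17, new_sum=103+(-17)=86 <-- matches target
Option B: A[1] -3->-18, delta=-15, new_sum=103+(-15)=88
Option C: A[4] 41->-4, delta=-45, new_sum=103+(-45)=58
Option D: A[0] 0->33, delta=33, new_sum=103+(33)=136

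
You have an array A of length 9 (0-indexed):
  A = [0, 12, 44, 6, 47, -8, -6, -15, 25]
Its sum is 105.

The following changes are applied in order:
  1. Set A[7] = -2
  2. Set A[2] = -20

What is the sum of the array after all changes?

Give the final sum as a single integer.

Answer: 54

Derivation:
Initial sum: 105
Change 1: A[7] -15 -> -2, delta = 13, sum = 118
Change 2: A[2] 44 -> -20, delta = -64, sum = 54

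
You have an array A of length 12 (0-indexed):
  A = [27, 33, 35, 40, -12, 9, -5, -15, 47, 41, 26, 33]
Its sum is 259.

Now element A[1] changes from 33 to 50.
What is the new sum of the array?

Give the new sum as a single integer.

Old value at index 1: 33
New value at index 1: 50
Delta = 50 - 33 = 17
New sum = old_sum + delta = 259 + (17) = 276

Answer: 276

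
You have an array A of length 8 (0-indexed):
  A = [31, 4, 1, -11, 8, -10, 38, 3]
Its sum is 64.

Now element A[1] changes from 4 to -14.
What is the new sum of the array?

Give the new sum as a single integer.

Old value at index 1: 4
New value at index 1: -14
Delta = -14 - 4 = -18
New sum = old_sum + delta = 64 + (-18) = 46

Answer: 46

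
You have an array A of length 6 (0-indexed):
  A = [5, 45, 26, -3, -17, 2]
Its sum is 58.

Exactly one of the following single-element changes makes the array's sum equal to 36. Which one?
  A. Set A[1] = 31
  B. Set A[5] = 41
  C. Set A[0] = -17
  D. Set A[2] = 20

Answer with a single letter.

Option A: A[1] 45->31, delta=-14, new_sum=58+(-14)=44
Option B: A[5] 2->41, delta=39, new_sum=58+(39)=97
Option C: A[0] 5->-17, delta=-22, new_sum=58+(-22)=36 <-- matches target
Option D: A[2] 26->20, delta=-6, new_sum=58+(-6)=52

Answer: C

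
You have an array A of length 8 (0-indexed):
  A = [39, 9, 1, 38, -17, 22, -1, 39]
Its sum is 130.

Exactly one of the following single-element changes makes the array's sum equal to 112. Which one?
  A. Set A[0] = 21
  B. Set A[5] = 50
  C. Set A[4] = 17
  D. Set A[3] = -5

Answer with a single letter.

Option A: A[0] 39->21, delta=-18, new_sum=130+(-18)=112 <-- matches target
Option B: A[5] 22->50, delta=28, new_sum=130+(28)=158
Option C: A[4] -17->17, delta=34, new_sum=130+(34)=164
Option D: A[3] 38->-5, delta=-43, new_sum=130+(-43)=87

Answer: A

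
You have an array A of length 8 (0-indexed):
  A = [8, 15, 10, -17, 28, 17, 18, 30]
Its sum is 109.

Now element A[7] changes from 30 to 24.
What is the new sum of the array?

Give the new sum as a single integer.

Answer: 103

Derivation:
Old value at index 7: 30
New value at index 7: 24
Delta = 24 - 30 = -6
New sum = old_sum + delta = 109 + (-6) = 103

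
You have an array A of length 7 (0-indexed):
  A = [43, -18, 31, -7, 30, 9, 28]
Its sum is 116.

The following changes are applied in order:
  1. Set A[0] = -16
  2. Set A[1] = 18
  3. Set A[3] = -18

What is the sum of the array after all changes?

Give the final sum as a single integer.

Answer: 82

Derivation:
Initial sum: 116
Change 1: A[0] 43 -> -16, delta = -59, sum = 57
Change 2: A[1] -18 -> 18, delta = 36, sum = 93
Change 3: A[3] -7 -> -18, delta = -11, sum = 82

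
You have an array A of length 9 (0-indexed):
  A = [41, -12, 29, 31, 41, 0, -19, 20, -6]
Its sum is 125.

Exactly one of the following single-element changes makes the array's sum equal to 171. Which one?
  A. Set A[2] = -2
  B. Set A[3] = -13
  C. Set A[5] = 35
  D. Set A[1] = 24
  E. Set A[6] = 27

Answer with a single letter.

Option A: A[2] 29->-2, delta=-31, new_sum=125+(-31)=94
Option B: A[3] 31->-13, delta=-44, new_sum=125+(-44)=81
Option C: A[5] 0->35, delta=35, new_sum=125+(35)=160
Option D: A[1] -12->24, delta=36, new_sum=125+(36)=161
Option E: A[6] -19->27, delta=46, new_sum=125+(46)=171 <-- matches target

Answer: E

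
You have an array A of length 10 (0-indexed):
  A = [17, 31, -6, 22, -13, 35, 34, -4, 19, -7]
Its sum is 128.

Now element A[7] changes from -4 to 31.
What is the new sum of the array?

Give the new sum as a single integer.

Answer: 163

Derivation:
Old value at index 7: -4
New value at index 7: 31
Delta = 31 - -4 = 35
New sum = old_sum + delta = 128 + (35) = 163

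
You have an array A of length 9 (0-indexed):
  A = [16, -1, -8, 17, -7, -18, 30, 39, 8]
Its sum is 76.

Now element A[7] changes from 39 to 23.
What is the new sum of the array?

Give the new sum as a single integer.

Old value at index 7: 39
New value at index 7: 23
Delta = 23 - 39 = -16
New sum = old_sum + delta = 76 + (-16) = 60

Answer: 60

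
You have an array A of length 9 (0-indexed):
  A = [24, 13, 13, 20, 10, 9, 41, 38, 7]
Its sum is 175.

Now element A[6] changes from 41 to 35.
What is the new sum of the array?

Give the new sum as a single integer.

Answer: 169

Derivation:
Old value at index 6: 41
New value at index 6: 35
Delta = 35 - 41 = -6
New sum = old_sum + delta = 175 + (-6) = 169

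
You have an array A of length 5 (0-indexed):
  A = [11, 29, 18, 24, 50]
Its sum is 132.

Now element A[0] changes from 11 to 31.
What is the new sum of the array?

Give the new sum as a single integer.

Answer: 152

Derivation:
Old value at index 0: 11
New value at index 0: 31
Delta = 31 - 11 = 20
New sum = old_sum + delta = 132 + (20) = 152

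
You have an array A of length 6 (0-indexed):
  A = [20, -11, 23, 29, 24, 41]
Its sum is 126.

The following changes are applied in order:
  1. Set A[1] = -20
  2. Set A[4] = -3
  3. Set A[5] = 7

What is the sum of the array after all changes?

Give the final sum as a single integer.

Answer: 56

Derivation:
Initial sum: 126
Change 1: A[1] -11 -> -20, delta = -9, sum = 117
Change 2: A[4] 24 -> -3, delta = -27, sum = 90
Change 3: A[5] 41 -> 7, delta = -34, sum = 56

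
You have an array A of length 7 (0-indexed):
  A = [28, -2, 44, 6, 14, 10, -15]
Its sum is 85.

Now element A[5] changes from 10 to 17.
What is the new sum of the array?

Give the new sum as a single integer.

Old value at index 5: 10
New value at index 5: 17
Delta = 17 - 10 = 7
New sum = old_sum + delta = 85 + (7) = 92

Answer: 92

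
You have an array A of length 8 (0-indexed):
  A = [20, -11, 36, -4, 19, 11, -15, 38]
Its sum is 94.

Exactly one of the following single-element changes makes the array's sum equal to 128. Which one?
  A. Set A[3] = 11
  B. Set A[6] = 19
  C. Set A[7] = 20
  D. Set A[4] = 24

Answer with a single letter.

Answer: B

Derivation:
Option A: A[3] -4->11, delta=15, new_sum=94+(15)=109
Option B: A[6] -15->19, delta=34, new_sum=94+(34)=128 <-- matches target
Option C: A[7] 38->20, delta=-18, new_sum=94+(-18)=76
Option D: A[4] 19->24, delta=5, new_sum=94+(5)=99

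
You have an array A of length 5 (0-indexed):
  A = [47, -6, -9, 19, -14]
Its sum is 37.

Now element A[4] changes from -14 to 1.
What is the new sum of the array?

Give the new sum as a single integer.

Old value at index 4: -14
New value at index 4: 1
Delta = 1 - -14 = 15
New sum = old_sum + delta = 37 + (15) = 52

Answer: 52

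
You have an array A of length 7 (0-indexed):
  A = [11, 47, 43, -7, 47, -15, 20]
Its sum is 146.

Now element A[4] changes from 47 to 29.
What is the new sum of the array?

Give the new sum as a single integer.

Old value at index 4: 47
New value at index 4: 29
Delta = 29 - 47 = -18
New sum = old_sum + delta = 146 + (-18) = 128

Answer: 128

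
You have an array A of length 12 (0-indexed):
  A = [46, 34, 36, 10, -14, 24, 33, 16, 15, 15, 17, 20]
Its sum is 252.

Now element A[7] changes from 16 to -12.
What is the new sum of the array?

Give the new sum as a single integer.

Old value at index 7: 16
New value at index 7: -12
Delta = -12 - 16 = -28
New sum = old_sum + delta = 252 + (-28) = 224

Answer: 224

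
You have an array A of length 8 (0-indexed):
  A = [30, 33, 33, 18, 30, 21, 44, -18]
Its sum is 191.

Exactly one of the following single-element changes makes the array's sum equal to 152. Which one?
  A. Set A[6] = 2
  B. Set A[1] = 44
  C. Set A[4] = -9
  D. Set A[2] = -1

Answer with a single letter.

Option A: A[6] 44->2, delta=-42, new_sum=191+(-42)=149
Option B: A[1] 33->44, delta=11, new_sum=191+(11)=202
Option C: A[4] 30->-9, delta=-39, new_sum=191+(-39)=152 <-- matches target
Option D: A[2] 33->-1, delta=-34, new_sum=191+(-34)=157

Answer: C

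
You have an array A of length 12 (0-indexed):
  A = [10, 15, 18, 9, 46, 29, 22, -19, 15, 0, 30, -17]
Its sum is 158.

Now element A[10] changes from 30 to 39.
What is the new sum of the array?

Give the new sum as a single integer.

Answer: 167

Derivation:
Old value at index 10: 30
New value at index 10: 39
Delta = 39 - 30 = 9
New sum = old_sum + delta = 158 + (9) = 167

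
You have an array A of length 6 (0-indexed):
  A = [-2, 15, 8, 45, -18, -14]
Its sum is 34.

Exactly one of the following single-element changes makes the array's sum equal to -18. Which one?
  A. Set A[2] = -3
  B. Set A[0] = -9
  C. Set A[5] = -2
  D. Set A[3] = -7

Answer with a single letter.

Option A: A[2] 8->-3, delta=-11, new_sum=34+(-11)=23
Option B: A[0] -2->-9, delta=-7, new_sum=34+(-7)=27
Option C: A[5] -14->-2, delta=12, new_sum=34+(12)=46
Option D: A[3] 45->-7, delta=-52, new_sum=34+(-52)=-18 <-- matches target

Answer: D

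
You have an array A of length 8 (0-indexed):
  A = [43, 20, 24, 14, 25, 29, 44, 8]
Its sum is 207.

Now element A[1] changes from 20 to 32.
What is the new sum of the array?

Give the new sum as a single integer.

Old value at index 1: 20
New value at index 1: 32
Delta = 32 - 20 = 12
New sum = old_sum + delta = 207 + (12) = 219

Answer: 219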